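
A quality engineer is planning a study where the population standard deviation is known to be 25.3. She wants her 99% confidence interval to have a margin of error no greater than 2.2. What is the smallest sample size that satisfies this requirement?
n ≥ 878

For margin E ≤ 2.2:
n ≥ (z* · σ / E)²
n ≥ (2.576 · 25.3 / 2.2)²
n ≥ 877.58

Minimum n = 878 (rounding up)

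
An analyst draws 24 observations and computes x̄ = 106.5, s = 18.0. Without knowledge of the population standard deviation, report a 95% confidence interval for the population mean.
(98.90, 114.10)

t-interval (σ unknown):
df = n - 1 = 23
t* = 2.069 for 95% confidence

Margin of error = t* · s/√n = 2.069 · 18.0/√24 = 7.60

CI: (98.90, 114.10)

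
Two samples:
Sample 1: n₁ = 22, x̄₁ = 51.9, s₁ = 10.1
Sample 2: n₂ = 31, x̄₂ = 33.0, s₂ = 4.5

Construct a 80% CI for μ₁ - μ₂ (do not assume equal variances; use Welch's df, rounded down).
(15.88, 21.92)

Difference: x̄₁ - x̄₂ = 18.90
SE = √(s₁²/n₁ + s₂²/n₂) = √(10.1²/22 + 4.5²/31) = 2.3000
df = 26.96 → 26 (Welch–Satterthwaite, rounded down)
t* = 1.315

CI: 18.90 ± 1.315 · 2.3000 = 18.90 ± 3.02 = (15.88, 21.92)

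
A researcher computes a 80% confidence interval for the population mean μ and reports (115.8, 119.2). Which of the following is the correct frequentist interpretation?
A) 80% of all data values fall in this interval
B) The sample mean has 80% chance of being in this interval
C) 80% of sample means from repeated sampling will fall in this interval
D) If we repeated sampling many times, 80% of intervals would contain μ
D

A) Wrong — a CI is about the parameter μ, not individual data values.
B) Wrong — x̄ is observed and sits in the interval by construction.
C) Wrong — coverage applies to intervals containing μ, not to future x̄ values.
D) Correct — this is the frequentist long-run coverage interpretation.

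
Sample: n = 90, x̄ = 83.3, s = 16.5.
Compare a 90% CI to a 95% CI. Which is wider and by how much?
95% CI is wider by 1.13

df = 89
90% CI: t* = 1.662, (80.41, 86.19), width = 2 · t* · s/√n = 5.78
95% CI: t* = 1.987, (79.84, 86.76), width = 2 · t* · s/√n = 6.91

The 95% CI is wider by 6.91 - 5.78 = 1.13.
Higher confidence requires a wider interval.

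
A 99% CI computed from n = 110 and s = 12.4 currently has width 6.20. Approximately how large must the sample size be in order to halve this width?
n ≈ 440

CI width ∝ 1/√n
To reduce width by factor 2, need √n to grow by 2 → need 2² = 4 times as many samples.

Current: n = 110, width = 6.20
New: n = 440, width ≈ 3.06

Width reduced by factor of 6.20/3.06 = 2.03.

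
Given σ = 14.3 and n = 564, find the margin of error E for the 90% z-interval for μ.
Margin of error = 0.99

Margin of error = z* · σ/√n
= 1.645 · 14.3/√564
= 1.645 · 14.3/23.7487
= 0.99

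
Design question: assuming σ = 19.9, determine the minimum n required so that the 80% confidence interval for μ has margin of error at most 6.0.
n ≥ 19

For margin E ≤ 6.0:
n ≥ (z* · σ / E)²
n ≥ (1.282 · 19.9 / 6.0)²
n ≥ 18.08

Minimum n = 19 (rounding up)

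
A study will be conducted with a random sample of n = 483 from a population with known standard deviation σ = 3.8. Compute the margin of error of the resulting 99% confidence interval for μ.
Margin of error = 0.45

Margin of error = z* · σ/√n
= 2.576 · 3.8/√483
= 2.576 · 3.8/21.9773
= 0.45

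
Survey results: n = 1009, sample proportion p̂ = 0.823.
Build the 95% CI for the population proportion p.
(0.799, 0.847)

Proportion CI:
SE = √(p̂(1-p̂)/n) = √(0.823 · 0.177 / 1009) = 0.01202

z* = 1.960
Margin = z* · SE = 1.960 · 0.01202 = 0.0236

CI: 0.823 ± 0.0236 = (0.799, 0.847)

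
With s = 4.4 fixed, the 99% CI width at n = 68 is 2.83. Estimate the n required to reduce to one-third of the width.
n ≈ 612

CI width ∝ 1/√n
To reduce width by factor 3, need √n to grow by 3 → need 3² = 9 times as many samples.

Current: n = 68, width = 2.83
New: n = 612, width ≈ 0.92

Width reduced by factor of 2.83/0.92 = 3.08.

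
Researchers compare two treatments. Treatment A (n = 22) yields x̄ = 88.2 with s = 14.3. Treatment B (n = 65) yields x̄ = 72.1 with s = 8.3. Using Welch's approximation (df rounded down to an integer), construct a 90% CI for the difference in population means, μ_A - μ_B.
(10.60, 21.60)

Difference: x̄₁ - x̄₂ = 16.10
SE = √(s₁²/n₁ + s₂²/n₂) = √(14.3²/22 + 8.3²/65) = 3.2179
df = 25.95 → 25 (Welch–Satterthwaite, rounded down)
t* = 1.708

CI: 16.10 ± 1.708 · 3.2179 = 16.10 ± 5.50 = (10.60, 21.60)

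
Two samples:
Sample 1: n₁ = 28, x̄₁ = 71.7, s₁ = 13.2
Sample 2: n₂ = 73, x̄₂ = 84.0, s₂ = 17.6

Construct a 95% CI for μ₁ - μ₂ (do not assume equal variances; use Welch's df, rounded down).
(-18.76, -5.84)

Difference: x̄₁ - x̄₂ = -12.30
SE = √(s₁²/n₁ + s₂²/n₂) = √(13.2²/28 + 17.6²/73) = 3.2351
df = 65.04 → 65 (Welch–Satterthwaite, rounded down)
t* = 1.997

CI: -12.30 ± 1.997 · 3.2351 = -12.30 ± 6.46 = (-18.76, -5.84)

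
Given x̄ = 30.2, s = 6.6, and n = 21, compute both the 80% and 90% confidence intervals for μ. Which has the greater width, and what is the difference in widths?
90% CI is wider by 1.15

df = 20
80% CI: t* = 1.325, (28.29, 32.11), width = 2 · t* · s/√n = 3.82
90% CI: t* = 1.725, (27.72, 32.68), width = 2 · t* · s/√n = 4.97

The 90% CI is wider by 4.97 - 3.82 = 1.15.
Higher confidence requires a wider interval.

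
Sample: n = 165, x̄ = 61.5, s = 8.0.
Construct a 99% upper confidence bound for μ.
μ ≤ 62.96

Upper bound (one-sided):
t* = 2.349 (one-sided for 99%)
Upper bound = x̄ + t* · s/√n = 61.5 + 2.349 · 8.0/√165 = 62.96

We are 99% confident that μ ≤ 62.96.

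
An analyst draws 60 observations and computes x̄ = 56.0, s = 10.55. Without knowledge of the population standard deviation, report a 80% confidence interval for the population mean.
(54.23, 57.77)

t-interval (σ unknown):
df = n - 1 = 59
t* = 1.296 for 80% confidence

Margin of error = t* · s/√n = 1.296 · 10.55/√60 = 1.77

CI: (54.23, 57.77)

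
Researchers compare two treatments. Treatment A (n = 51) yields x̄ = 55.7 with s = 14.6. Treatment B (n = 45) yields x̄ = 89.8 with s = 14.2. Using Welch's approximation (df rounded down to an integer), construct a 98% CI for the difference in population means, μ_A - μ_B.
(-41.07, -27.13)

Difference: x̄₁ - x̄₂ = -34.10
SE = √(s₁²/n₁ + s₂²/n₂) = √(14.6²/51 + 14.2²/45) = 2.9429
df = 93.09 → 93 (Welch–Satterthwaite, rounded down)
t* = 2.367

CI: -34.10 ± 2.367 · 2.9429 = -34.10 ± 6.97 = (-41.07, -27.13)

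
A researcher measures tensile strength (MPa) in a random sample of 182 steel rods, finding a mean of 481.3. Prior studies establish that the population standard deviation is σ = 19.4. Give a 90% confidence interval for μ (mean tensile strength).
(478.93, 483.67)

z-interval (σ known):
z* = 1.645 for 90% confidence

Margin of error = z* · σ/√n = 1.645 · 19.4/√182 = 2.37

CI: (481.3 - 2.37, 481.3 + 2.37) = (478.93, 483.67)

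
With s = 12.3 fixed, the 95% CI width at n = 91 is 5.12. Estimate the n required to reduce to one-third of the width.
n ≈ 819

CI width ∝ 1/√n
To reduce width by factor 3, need √n to grow by 3 → need 3² = 9 times as many samples.

Current: n = 91, width = 5.12
New: n = 819, width ≈ 1.69

Width reduced by factor of 5.12/1.69 = 3.03.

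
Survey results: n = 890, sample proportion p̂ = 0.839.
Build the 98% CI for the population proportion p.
(0.810, 0.868)

Proportion CI:
SE = √(p̂(1-p̂)/n) = √(0.839 · 0.161 / 890) = 0.01232

z* = 2.326
Margin = z* · SE = 2.326 · 0.01232 = 0.0287

CI: 0.839 ± 0.0287 = (0.810, 0.868)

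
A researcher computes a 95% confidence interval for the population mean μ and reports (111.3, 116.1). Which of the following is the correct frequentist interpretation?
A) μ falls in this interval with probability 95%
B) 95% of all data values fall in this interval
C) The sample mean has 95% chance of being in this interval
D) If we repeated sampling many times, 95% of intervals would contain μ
D

A) Wrong — μ is fixed; the randomness lives in the interval, not in μ.
B) Wrong — a CI is about the parameter μ, not individual data values.
C) Wrong — x̄ is observed and sits in the interval by construction.
D) Correct — this is the frequentist long-run coverage interpretation.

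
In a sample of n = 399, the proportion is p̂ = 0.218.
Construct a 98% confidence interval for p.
(0.170, 0.266)

Proportion CI:
SE = √(p̂(1-p̂)/n) = √(0.218 · 0.782 / 399) = 0.02067

z* = 2.326
Margin = z* · SE = 2.326 · 0.02067 = 0.0481

CI: 0.218 ± 0.0481 = (0.170, 0.266)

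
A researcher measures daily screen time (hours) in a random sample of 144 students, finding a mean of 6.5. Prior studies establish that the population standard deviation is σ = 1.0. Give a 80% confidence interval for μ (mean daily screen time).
(6.39, 6.61)

z-interval (σ known):
z* = 1.282 for 80% confidence

Margin of error = z* · σ/√n = 1.282 · 1.0/√144 = 0.11

CI: (6.5 - 0.11, 6.5 + 0.11) = (6.39, 6.61)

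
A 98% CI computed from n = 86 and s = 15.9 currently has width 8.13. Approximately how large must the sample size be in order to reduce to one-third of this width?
n ≈ 774

CI width ∝ 1/√n
To reduce width by factor 3, need √n to grow by 3 → need 3² = 9 times as many samples.

Current: n = 86, width = 8.13
New: n = 774, width ≈ 2.66

Width reduced by factor of 8.13/2.66 = 3.06.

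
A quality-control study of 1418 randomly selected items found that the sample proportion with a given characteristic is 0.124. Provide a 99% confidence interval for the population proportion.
(0.101, 0.147)

Proportion CI:
SE = √(p̂(1-p̂)/n) = √(0.124 · 0.876 / 1418) = 0.00875

z* = 2.576
Margin = z* · SE = 2.576 · 0.00875 = 0.0225

CI: 0.124 ± 0.0225 = (0.101, 0.147)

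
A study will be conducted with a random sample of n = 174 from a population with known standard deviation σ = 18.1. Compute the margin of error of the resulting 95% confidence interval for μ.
Margin of error = 2.69

Margin of error = z* · σ/√n
= 1.960 · 18.1/√174
= 1.960 · 18.1/13.1909
= 2.69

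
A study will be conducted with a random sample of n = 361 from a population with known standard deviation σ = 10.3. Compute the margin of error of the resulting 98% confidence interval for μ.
Margin of error = 1.26

Margin of error = z* · σ/√n
= 2.326 · 10.3/√361
= 2.326 · 10.3/19.0000
= 1.26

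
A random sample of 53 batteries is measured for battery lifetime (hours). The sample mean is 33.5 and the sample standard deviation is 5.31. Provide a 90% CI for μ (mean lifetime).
(32.28, 34.72)

t-interval (σ unknown):
df = n - 1 = 52
t* = 1.675 for 90% confidence

Margin of error = t* · s/√n = 1.675 · 5.31/√53 = 1.22

CI: (32.28, 34.72)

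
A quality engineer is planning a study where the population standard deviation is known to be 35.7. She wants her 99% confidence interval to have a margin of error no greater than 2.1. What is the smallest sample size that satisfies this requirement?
n ≥ 1918

For margin E ≤ 2.1:
n ≥ (z* · σ / E)²
n ≥ (2.576 · 35.7 / 2.1)²
n ≥ 1917.74

Minimum n = 1918 (rounding up)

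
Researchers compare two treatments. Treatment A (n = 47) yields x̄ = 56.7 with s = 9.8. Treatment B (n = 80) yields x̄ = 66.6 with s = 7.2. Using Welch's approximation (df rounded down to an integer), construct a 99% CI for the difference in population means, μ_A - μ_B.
(-14.24, -5.56)

Difference: x̄₁ - x̄₂ = -9.90
SE = √(s₁²/n₁ + s₂²/n₂) = √(9.8²/47 + 7.2²/80) = 1.6405
df = 75.39 → 75 (Welch–Satterthwaite, rounded down)
t* = 2.643

CI: -9.90 ± 2.643 · 1.6405 = -9.90 ± 4.34 = (-14.24, -5.56)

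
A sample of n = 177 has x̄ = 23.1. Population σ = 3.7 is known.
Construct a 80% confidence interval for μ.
(22.74, 23.46)

z-interval (σ known):
z* = 1.282 for 80% confidence

Margin of error = z* · σ/√n = 1.282 · 3.7/√177 = 0.36

CI: (23.1 - 0.36, 23.1 + 0.36) = (22.74, 23.46)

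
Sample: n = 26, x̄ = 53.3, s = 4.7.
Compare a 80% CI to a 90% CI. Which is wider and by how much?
90% CI is wider by 0.72

df = 25
80% CI: t* = 1.316, (52.09, 54.51), width = 2 · t* · s/√n = 2.43
90% CI: t* = 1.708, (51.73, 54.87), width = 2 · t* · s/√n = 3.15

The 90% CI is wider by 3.15 - 2.43 = 0.72.
Higher confidence requires a wider interval.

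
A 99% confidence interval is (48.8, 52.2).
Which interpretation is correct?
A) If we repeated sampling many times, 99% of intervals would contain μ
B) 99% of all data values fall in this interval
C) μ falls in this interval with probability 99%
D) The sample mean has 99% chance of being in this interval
A

A) Correct — this is the frequentist long-run coverage interpretation.
B) Wrong — a CI is about the parameter μ, not individual data values.
C) Wrong — μ is fixed; the randomness lives in the interval, not in μ.
D) Wrong — x̄ is observed and sits in the interval by construction.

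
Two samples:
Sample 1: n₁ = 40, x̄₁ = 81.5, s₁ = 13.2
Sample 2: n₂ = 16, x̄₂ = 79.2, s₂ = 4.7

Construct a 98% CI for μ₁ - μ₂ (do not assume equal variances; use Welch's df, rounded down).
(-3.45, 8.05)

Difference: x̄₁ - x̄₂ = 2.30
SE = √(s₁²/n₁ + s₂²/n₂) = √(13.2²/40 + 4.7²/16) = 2.3951
df = 53.63 → 53 (Welch–Satterthwaite, rounded down)
t* = 2.399

CI: 2.30 ± 2.399 · 2.3951 = 2.30 ± 5.75 = (-3.45, 8.05)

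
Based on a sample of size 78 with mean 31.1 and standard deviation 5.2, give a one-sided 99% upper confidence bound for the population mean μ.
μ ≤ 32.50

Upper bound (one-sided):
t* = 2.376 (one-sided for 99%)
Upper bound = x̄ + t* · s/√n = 31.1 + 2.376 · 5.2/√78 = 32.50

We are 99% confident that μ ≤ 32.50.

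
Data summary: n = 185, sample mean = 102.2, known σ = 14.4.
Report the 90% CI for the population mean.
(100.46, 103.94)

z-interval (σ known):
z* = 1.645 for 90% confidence

Margin of error = z* · σ/√n = 1.645 · 14.4/√185 = 1.74

CI: (102.2 - 1.74, 102.2 + 1.74) = (100.46, 103.94)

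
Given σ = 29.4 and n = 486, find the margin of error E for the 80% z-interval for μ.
Margin of error = 1.71

Margin of error = z* · σ/√n
= 1.282 · 29.4/√486
= 1.282 · 29.4/22.0454
= 1.71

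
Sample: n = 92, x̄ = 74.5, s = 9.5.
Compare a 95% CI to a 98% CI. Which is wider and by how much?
98% CI is wider by 0.76

df = 91
95% CI: t* = 1.986, (72.53, 76.47), width = 2 · t* · s/√n = 3.93
98% CI: t* = 2.368, (72.15, 76.85), width = 2 · t* · s/√n = 4.69

The 98% CI is wider by 4.69 - 3.93 = 0.76.
Higher confidence requires a wider interval.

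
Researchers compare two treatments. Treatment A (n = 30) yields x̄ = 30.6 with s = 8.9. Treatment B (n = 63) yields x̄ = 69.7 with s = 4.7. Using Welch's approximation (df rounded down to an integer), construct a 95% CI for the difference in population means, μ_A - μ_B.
(-42.61, -35.59)

Difference: x̄₁ - x̄₂ = -39.10
SE = √(s₁²/n₁ + s₂²/n₂) = √(8.9²/30 + 4.7²/63) = 1.7294
df = 36.91 → 36 (Welch–Satterthwaite, rounded down)
t* = 2.028

CI: -39.10 ± 2.028 · 1.7294 = -39.10 ± 3.51 = (-42.61, -35.59)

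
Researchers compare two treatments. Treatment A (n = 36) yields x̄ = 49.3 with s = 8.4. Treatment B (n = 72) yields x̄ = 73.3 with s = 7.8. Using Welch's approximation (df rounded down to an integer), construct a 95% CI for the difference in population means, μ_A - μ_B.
(-27.34, -20.66)

Difference: x̄₁ - x̄₂ = -24.00
SE = √(s₁²/n₁ + s₂²/n₂) = √(8.4²/36 + 7.8²/72) = 1.6748
df = 65.67 → 65 (Welch–Satterthwaite, rounded down)
t* = 1.997

CI: -24.00 ± 1.997 · 1.6748 = -24.00 ± 3.34 = (-27.34, -20.66)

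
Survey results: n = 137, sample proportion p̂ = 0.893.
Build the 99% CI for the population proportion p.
(0.825, 0.961)

Proportion CI:
SE = √(p̂(1-p̂)/n) = √(0.893 · 0.107 / 137) = 0.02641

z* = 2.576
Margin = z* · SE = 2.576 · 0.02641 = 0.0680

CI: 0.893 ± 0.0680 = (0.825, 0.961)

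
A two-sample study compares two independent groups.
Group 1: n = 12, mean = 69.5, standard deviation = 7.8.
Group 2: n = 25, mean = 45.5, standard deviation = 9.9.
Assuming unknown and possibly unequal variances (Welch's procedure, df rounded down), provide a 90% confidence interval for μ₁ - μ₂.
(18.89, 29.11)

Difference: x̄₁ - x̄₂ = 24.00
SE = √(s₁²/n₁ + s₂²/n₂) = √(7.8²/12 + 9.9²/25) = 2.9984
df = 27.15 → 27 (Welch–Satterthwaite, rounded down)
t* = 1.703

CI: 24.00 ± 1.703 · 2.9984 = 24.00 ± 5.11 = (18.89, 29.11)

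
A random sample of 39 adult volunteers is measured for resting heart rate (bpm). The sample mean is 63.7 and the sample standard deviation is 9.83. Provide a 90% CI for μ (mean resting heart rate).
(61.05, 66.35)

t-interval (σ unknown):
df = n - 1 = 38
t* = 1.686 for 90% confidence

Margin of error = t* · s/√n = 1.686 · 9.83/√39 = 2.65

CI: (61.05, 66.35)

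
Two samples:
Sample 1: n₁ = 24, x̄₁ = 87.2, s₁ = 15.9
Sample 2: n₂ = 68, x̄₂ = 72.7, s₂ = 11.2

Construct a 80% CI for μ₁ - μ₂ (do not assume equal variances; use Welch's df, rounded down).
(9.89, 19.11)

Difference: x̄₁ - x̄₂ = 14.50
SE = √(s₁²/n₁ + s₂²/n₂) = √(15.9²/24 + 11.2²/68) = 3.5183
df = 31.43 → 31 (Welch–Satterthwaite, rounded down)
t* = 1.309

CI: 14.50 ± 1.309 · 3.5183 = 14.50 ± 4.61 = (9.89, 19.11)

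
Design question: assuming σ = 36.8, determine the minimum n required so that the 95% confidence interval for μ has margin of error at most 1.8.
n ≥ 1606

For margin E ≤ 1.8:
n ≥ (z* · σ / E)²
n ≥ (1.960 · 36.8 / 1.8)²
n ≥ 1605.69

Minimum n = 1606 (rounding up)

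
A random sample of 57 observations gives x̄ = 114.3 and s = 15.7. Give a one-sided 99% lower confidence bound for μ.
μ ≥ 109.32

Lower bound (one-sided):
t* = 2.395 (one-sided for 99%)
Lower bound = x̄ - t* · s/√n = 114.3 - 2.395 · 15.7/√57 = 109.32

We are 99% confident that μ ≥ 109.32.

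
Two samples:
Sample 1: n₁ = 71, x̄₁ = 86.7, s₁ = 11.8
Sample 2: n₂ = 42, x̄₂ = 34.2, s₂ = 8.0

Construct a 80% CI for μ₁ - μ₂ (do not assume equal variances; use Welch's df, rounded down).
(50.09, 54.91)

Difference: x̄₁ - x̄₂ = 52.50
SE = √(s₁²/n₁ + s₂²/n₂) = √(11.8²/71 + 8.0²/42) = 1.8668
df = 108.85 → 108 (Welch–Satterthwaite, rounded down)
t* = 1.289

CI: 52.50 ± 1.289 · 1.8668 = 52.50 ± 2.41 = (50.09, 54.91)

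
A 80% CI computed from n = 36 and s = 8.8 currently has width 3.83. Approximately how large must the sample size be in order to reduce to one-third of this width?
n ≈ 324

CI width ∝ 1/√n
To reduce width by factor 3, need √n to grow by 3 → need 3² = 9 times as many samples.

Current: n = 36, width = 3.83
New: n = 324, width ≈ 1.26

Width reduced by factor of 3.83/1.26 = 3.04.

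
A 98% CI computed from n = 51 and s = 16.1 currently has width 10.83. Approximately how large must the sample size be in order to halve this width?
n ≈ 204

CI width ∝ 1/√n
To reduce width by factor 2, need √n to grow by 2 → need 2² = 4 times as many samples.

Current: n = 51, width = 10.83
New: n = 204, width ≈ 5.29

Width reduced by factor of 10.83/5.29 = 2.05.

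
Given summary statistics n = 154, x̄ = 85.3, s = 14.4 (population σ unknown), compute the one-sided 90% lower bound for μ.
μ ≥ 83.81

Lower bound (one-sided):
t* = 1.287 (one-sided for 90%)
Lower bound = x̄ - t* · s/√n = 85.3 - 1.287 · 14.4/√154 = 83.81

We are 90% confident that μ ≥ 83.81.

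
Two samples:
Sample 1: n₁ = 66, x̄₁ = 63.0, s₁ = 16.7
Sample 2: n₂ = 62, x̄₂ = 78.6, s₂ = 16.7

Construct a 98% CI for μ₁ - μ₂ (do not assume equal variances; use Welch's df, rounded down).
(-22.56, -8.64)

Difference: x̄₁ - x̄₂ = -15.60
SE = √(s₁²/n₁ + s₂²/n₂) = √(16.7²/66 + 16.7²/62) = 2.9536
df = 125.50 → 125 (Welch–Satterthwaite, rounded down)
t* = 2.357

CI: -15.60 ± 2.357 · 2.9536 = -15.60 ± 6.96 = (-22.56, -8.64)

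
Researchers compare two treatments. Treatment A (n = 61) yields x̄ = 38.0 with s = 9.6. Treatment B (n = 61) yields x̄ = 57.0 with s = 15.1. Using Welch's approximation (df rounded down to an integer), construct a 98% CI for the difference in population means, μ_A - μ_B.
(-24.42, -13.58)

Difference: x̄₁ - x̄₂ = -19.00
SE = √(s₁²/n₁ + s₂²/n₂) = √(9.6²/61 + 15.1²/61) = 2.2910
df = 101.69 → 101 (Welch–Satterthwaite, rounded down)
t* = 2.364

CI: -19.00 ± 2.364 · 2.2910 = -19.00 ± 5.42 = (-24.42, -13.58)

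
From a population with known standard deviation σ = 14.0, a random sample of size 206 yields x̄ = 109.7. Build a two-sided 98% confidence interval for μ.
(107.43, 111.97)

z-interval (σ known):
z* = 2.326 for 98% confidence

Margin of error = z* · σ/√n = 2.326 · 14.0/√206 = 2.27

CI: (109.7 - 2.27, 109.7 + 2.27) = (107.43, 111.97)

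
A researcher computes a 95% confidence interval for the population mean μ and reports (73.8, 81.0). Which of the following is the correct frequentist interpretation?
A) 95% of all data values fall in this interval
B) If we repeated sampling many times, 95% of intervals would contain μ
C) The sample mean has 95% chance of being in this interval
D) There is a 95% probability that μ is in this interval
B

A) Wrong — a CI is about the parameter μ, not individual data values.
B) Correct — this is the frequentist long-run coverage interpretation.
C) Wrong — x̄ is observed and sits in the interval by construction.
D) Wrong — μ is fixed; the randomness lives in the interval, not in μ.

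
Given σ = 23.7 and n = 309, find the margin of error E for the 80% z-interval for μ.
Margin of error = 1.73

Margin of error = z* · σ/√n
= 1.282 · 23.7/√309
= 1.282 · 23.7/17.5784
= 1.73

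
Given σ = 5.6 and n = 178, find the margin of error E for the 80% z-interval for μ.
Margin of error = 0.54

Margin of error = z* · σ/√n
= 1.282 · 5.6/√178
= 1.282 · 5.6/13.3417
= 0.54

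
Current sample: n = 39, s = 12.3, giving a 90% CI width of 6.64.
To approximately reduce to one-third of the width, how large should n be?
n ≈ 351

CI width ∝ 1/√n
To reduce width by factor 3, need √n to grow by 3 → need 3² = 9 times as many samples.

Current: n = 39, width = 6.64
New: n = 351, width ≈ 2.17

Width reduced by factor of 6.64/2.17 = 3.06.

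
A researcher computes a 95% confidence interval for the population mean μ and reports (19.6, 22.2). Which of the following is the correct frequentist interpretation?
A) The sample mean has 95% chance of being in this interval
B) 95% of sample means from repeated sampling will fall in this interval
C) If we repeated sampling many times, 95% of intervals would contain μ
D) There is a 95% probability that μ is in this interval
C

A) Wrong — x̄ is observed and sits in the interval by construction.
B) Wrong — coverage applies to intervals containing μ, not to future x̄ values.
C) Correct — this is the frequentist long-run coverage interpretation.
D) Wrong — μ is fixed; the randomness lives in the interval, not in μ.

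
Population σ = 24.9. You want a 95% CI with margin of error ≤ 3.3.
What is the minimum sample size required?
n ≥ 219

For margin E ≤ 3.3:
n ≥ (z* · σ / E)²
n ≥ (1.960 · 24.9 / 3.3)²
n ≥ 218.72

Minimum n = 219 (rounding up)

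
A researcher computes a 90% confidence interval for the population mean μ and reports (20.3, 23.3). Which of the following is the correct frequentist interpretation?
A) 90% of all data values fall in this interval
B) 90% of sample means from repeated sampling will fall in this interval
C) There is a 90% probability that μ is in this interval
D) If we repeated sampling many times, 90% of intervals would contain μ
D

A) Wrong — a CI is about the parameter μ, not individual data values.
B) Wrong — coverage applies to intervals containing μ, not to future x̄ values.
C) Wrong — μ is fixed; the randomness lives in the interval, not in μ.
D) Correct — this is the frequentist long-run coverage interpretation.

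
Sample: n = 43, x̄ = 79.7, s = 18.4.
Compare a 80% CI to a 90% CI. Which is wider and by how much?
90% CI is wider by 2.13

df = 42
80% CI: t* = 1.302, (76.05, 83.35), width = 2 · t* · s/√n = 7.31
90% CI: t* = 1.682, (74.98, 84.42), width = 2 · t* · s/√n = 9.44

The 90% CI is wider by 9.44 - 7.31 = 2.13.
Higher confidence requires a wider interval.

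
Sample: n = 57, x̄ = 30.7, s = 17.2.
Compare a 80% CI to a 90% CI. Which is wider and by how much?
90% CI is wider by 1.71

df = 56
80% CI: t* = 1.297, (27.75, 33.65), width = 2 · t* · s/√n = 5.91
90% CI: t* = 1.673, (26.89, 34.51), width = 2 · t* · s/√n = 7.62

The 90% CI is wider by 7.62 - 5.91 = 1.71.
Higher confidence requires a wider interval.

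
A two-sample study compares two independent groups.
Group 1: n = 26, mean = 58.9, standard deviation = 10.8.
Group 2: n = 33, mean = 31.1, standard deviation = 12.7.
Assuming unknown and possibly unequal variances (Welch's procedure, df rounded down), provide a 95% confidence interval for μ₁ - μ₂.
(21.67, 33.93)

Difference: x̄₁ - x̄₂ = 27.80
SE = √(s₁²/n₁ + s₂²/n₂) = √(10.8²/26 + 12.7²/33) = 3.0617
df = 56.63 → 56 (Welch–Satterthwaite, rounded down)
t* = 2.003

CI: 27.80 ± 2.003 · 3.0617 = 27.80 ± 6.13 = (21.67, 33.93)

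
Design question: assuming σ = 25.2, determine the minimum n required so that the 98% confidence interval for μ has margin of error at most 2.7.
n ≥ 472

For margin E ≤ 2.7:
n ≥ (z* · σ / E)²
n ≥ (2.326 · 25.2 / 2.7)²
n ≥ 471.30

Minimum n = 472 (rounding up)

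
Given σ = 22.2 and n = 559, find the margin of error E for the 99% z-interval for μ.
Margin of error = 2.42

Margin of error = z* · σ/√n
= 2.576 · 22.2/√559
= 2.576 · 22.2/23.6432
= 2.42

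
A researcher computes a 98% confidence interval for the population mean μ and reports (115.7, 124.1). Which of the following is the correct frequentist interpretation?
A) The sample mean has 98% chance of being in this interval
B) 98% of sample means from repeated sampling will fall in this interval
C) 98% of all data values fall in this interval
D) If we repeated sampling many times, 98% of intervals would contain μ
D

A) Wrong — x̄ is observed and sits in the interval by construction.
B) Wrong — coverage applies to intervals containing μ, not to future x̄ values.
C) Wrong — a CI is about the parameter μ, not individual data values.
D) Correct — this is the frequentist long-run coverage interpretation.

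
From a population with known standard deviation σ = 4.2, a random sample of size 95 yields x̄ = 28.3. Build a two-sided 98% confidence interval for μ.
(27.30, 29.30)

z-interval (σ known):
z* = 2.326 for 98% confidence

Margin of error = z* · σ/√n = 2.326 · 4.2/√95 = 1.00

CI: (28.3 - 1.00, 28.3 + 1.00) = (27.30, 29.30)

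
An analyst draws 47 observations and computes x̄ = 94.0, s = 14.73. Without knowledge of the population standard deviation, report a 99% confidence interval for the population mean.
(88.23, 99.77)

t-interval (σ unknown):
df = n - 1 = 46
t* = 2.687 for 99% confidence

Margin of error = t* · s/√n = 2.687 · 14.73/√47 = 5.77

CI: (88.23, 99.77)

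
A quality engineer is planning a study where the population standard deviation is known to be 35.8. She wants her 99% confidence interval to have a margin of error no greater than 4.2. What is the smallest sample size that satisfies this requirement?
n ≥ 483

For margin E ≤ 4.2:
n ≥ (z* · σ / E)²
n ≥ (2.576 · 35.8 / 4.2)²
n ≥ 482.12

Minimum n = 483 (rounding up)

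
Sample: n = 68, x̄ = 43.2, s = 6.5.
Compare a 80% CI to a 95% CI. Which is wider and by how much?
95% CI is wider by 1.11

df = 67
80% CI: t* = 1.294, (42.18, 44.22), width = 2 · t* · s/√n = 2.04
95% CI: t* = 1.996, (41.63, 44.77), width = 2 · t* · s/√n = 3.15

The 95% CI is wider by 3.15 - 2.04 = 1.11.
Higher confidence requires a wider interval.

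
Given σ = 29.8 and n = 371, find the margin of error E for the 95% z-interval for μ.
Margin of error = 3.03

Margin of error = z* · σ/√n
= 1.960 · 29.8/√371
= 1.960 · 29.8/19.2614
= 3.03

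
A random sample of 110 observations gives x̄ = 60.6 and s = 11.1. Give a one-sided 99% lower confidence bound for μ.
μ ≥ 58.10

Lower bound (one-sided):
t* = 2.361 (one-sided for 99%)
Lower bound = x̄ - t* · s/√n = 60.6 - 2.361 · 11.1/√110 = 58.10

We are 99% confident that μ ≥ 58.10.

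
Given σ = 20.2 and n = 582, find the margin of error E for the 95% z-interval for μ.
Margin of error = 1.64

Margin of error = z* · σ/√n
= 1.960 · 20.2/√582
= 1.960 · 20.2/24.1247
= 1.64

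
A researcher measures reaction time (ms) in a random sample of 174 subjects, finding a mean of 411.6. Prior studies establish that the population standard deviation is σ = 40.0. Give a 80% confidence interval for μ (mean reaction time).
(407.71, 415.49)

z-interval (σ known):
z* = 1.282 for 80% confidence

Margin of error = z* · σ/√n = 1.282 · 40.0/√174 = 3.89

CI: (411.6 - 3.89, 411.6 + 3.89) = (407.71, 415.49)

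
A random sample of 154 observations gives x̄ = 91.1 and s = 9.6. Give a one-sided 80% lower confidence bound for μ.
μ ≥ 90.45

Lower bound (one-sided):
t* = 0.844 (one-sided for 80%)
Lower bound = x̄ - t* · s/√n = 91.1 - 0.844 · 9.6/√154 = 90.45

We are 80% confident that μ ≥ 90.45.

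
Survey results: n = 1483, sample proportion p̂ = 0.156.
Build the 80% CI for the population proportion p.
(0.144, 0.168)

Proportion CI:
SE = √(p̂(1-p̂)/n) = √(0.156 · 0.844 / 1483) = 0.00942

z* = 1.282
Margin = z* · SE = 1.282 · 0.00942 = 0.0121

CI: 0.156 ± 0.0121 = (0.144, 0.168)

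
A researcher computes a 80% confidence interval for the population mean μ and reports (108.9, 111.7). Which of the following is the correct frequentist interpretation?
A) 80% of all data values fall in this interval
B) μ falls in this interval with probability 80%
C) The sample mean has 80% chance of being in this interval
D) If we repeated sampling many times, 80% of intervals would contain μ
D

A) Wrong — a CI is about the parameter μ, not individual data values.
B) Wrong — μ is fixed; the randomness lives in the interval, not in μ.
C) Wrong — x̄ is observed and sits in the interval by construction.
D) Correct — this is the frequentist long-run coverage interpretation.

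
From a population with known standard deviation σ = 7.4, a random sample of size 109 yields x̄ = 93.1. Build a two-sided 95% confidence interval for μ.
(91.71, 94.49)

z-interval (σ known):
z* = 1.960 for 95% confidence

Margin of error = z* · σ/√n = 1.960 · 7.4/√109 = 1.39

CI: (93.1 - 1.39, 93.1 + 1.39) = (91.71, 94.49)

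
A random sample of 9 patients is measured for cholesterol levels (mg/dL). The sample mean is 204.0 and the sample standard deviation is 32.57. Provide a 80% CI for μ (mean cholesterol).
(188.83, 219.17)

t-interval (σ unknown):
df = n - 1 = 8
t* = 1.397 for 80% confidence

Margin of error = t* · s/√n = 1.397 · 32.57/√9 = 15.17

CI: (188.83, 219.17)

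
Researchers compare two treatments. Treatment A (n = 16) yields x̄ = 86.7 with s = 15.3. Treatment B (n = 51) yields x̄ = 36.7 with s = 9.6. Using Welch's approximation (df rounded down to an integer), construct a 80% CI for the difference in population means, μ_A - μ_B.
(44.61, 55.39)

Difference: x̄₁ - x̄₂ = 50.00
SE = √(s₁²/n₁ + s₂²/n₂) = √(15.3²/16 + 9.6²/51) = 4.0543
df = 18.85 → 18 (Welch–Satterthwaite, rounded down)
t* = 1.330

CI: 50.00 ± 1.330 · 4.0543 = 50.00 ± 5.39 = (44.61, 55.39)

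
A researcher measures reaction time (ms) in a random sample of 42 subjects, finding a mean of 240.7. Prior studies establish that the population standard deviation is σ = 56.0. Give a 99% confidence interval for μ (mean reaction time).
(218.44, 262.96)

z-interval (σ known):
z* = 2.576 for 99% confidence

Margin of error = z* · σ/√n = 2.576 · 56.0/√42 = 22.26

CI: (240.7 - 22.26, 240.7 + 22.26) = (218.44, 262.96)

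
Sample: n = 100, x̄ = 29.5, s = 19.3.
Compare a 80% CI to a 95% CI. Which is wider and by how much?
95% CI is wider by 2.68

df = 99
80% CI: t* = 1.290, (27.01, 31.99), width = 2 · t* · s/√n = 4.98
95% CI: t* = 1.984, (25.67, 33.33), width = 2 · t* · s/√n = 7.66

The 95% CI is wider by 7.66 - 4.98 = 2.68.
Higher confidence requires a wider interval.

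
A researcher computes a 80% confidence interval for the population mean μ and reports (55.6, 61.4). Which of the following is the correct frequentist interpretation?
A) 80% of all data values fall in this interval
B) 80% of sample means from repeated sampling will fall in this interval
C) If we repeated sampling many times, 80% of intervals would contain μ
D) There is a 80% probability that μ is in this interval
C

A) Wrong — a CI is about the parameter μ, not individual data values.
B) Wrong — coverage applies to intervals containing μ, not to future x̄ values.
C) Correct — this is the frequentist long-run coverage interpretation.
D) Wrong — μ is fixed; the randomness lives in the interval, not in μ.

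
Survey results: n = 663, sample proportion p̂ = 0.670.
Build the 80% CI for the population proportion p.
(0.647, 0.693)

Proportion CI:
SE = √(p̂(1-p̂)/n) = √(0.670 · 0.330 / 663) = 0.01826

z* = 1.282
Margin = z* · SE = 1.282 · 0.01826 = 0.0234

CI: 0.670 ± 0.0234 = (0.647, 0.693)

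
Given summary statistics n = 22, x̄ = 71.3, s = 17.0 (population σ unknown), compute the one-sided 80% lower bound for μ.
μ ≥ 68.19

Lower bound (one-sided):
t* = 0.859 (one-sided for 80%)
Lower bound = x̄ - t* · s/√n = 71.3 - 0.859 · 17.0/√22 = 68.19

We are 80% confident that μ ≥ 68.19.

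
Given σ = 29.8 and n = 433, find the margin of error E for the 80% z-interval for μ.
Margin of error = 1.84

Margin of error = z* · σ/√n
= 1.282 · 29.8/√433
= 1.282 · 29.8/20.8087
= 1.84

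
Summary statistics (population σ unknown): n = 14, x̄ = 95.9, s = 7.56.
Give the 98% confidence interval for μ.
(90.55, 101.25)

t-interval (σ unknown):
df = n - 1 = 13
t* = 2.650 for 98% confidence

Margin of error = t* · s/√n = 2.650 · 7.56/√14 = 5.35

CI: (90.55, 101.25)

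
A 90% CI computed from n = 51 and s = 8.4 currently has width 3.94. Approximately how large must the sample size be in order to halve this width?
n ≈ 204

CI width ∝ 1/√n
To reduce width by factor 2, need √n to grow by 2 → need 2² = 4 times as many samples.

Current: n = 51, width = 3.94
New: n = 204, width ≈ 1.94

Width reduced by factor of 3.94/1.94 = 2.03.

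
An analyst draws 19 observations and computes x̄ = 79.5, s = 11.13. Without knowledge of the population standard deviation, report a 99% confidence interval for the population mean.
(72.15, 86.85)

t-interval (σ unknown):
df = n - 1 = 18
t* = 2.878 for 99% confidence

Margin of error = t* · s/√n = 2.878 · 11.13/√19 = 7.35

CI: (72.15, 86.85)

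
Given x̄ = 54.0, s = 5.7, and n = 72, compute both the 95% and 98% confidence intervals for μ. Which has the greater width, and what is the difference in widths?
98% CI is wider by 0.52

df = 71
95% CI: t* = 1.994, (52.66, 55.34), width = 2 · t* · s/√n = 2.68
98% CI: t* = 2.380, (52.40, 55.60), width = 2 · t* · s/√n = 3.20

The 98% CI is wider by 3.20 - 2.68 = 0.52.
Higher confidence requires a wider interval.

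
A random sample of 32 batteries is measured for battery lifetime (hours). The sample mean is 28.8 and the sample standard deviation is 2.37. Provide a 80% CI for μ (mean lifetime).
(28.25, 29.35)

t-interval (σ unknown):
df = n - 1 = 31
t* = 1.309 for 80% confidence

Margin of error = t* · s/√n = 1.309 · 2.37/√32 = 0.55

CI: (28.25, 29.35)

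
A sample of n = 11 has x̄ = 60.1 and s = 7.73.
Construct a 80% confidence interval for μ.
(56.90, 63.30)

t-interval (σ unknown):
df = n - 1 = 10
t* = 1.372 for 80% confidence

Margin of error = t* · s/√n = 1.372 · 7.73/√11 = 3.20

CI: (56.90, 63.30)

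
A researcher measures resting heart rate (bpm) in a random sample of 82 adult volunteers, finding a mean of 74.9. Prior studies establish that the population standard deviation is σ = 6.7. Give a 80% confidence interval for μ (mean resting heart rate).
(73.95, 75.85)

z-interval (σ known):
z* = 1.282 for 80% confidence

Margin of error = z* · σ/√n = 1.282 · 6.7/√82 = 0.95

CI: (74.9 - 0.95, 74.9 + 0.95) = (73.95, 75.85)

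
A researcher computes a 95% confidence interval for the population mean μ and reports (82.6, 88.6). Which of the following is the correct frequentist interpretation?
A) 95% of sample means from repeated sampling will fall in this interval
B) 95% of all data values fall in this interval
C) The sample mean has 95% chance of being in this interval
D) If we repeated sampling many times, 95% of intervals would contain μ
D

A) Wrong — coverage applies to intervals containing μ, not to future x̄ values.
B) Wrong — a CI is about the parameter μ, not individual data values.
C) Wrong — x̄ is observed and sits in the interval by construction.
D) Correct — this is the frequentist long-run coverage interpretation.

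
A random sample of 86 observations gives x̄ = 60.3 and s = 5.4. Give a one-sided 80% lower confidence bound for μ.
μ ≥ 59.81

Lower bound (one-sided):
t* = 0.846 (one-sided for 80%)
Lower bound = x̄ - t* · s/√n = 60.3 - 0.846 · 5.4/√86 = 59.81

We are 80% confident that μ ≥ 59.81.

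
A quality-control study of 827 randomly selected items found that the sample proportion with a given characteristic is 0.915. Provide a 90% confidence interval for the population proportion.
(0.899, 0.931)

Proportion CI:
SE = √(p̂(1-p̂)/n) = √(0.915 · 0.085 / 827) = 0.00970

z* = 1.645
Margin = z* · SE = 1.645 · 0.00970 = 0.0160

CI: 0.915 ± 0.0160 = (0.899, 0.931)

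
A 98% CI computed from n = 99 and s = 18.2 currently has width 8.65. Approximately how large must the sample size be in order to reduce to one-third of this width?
n ≈ 891

CI width ∝ 1/√n
To reduce width by factor 3, need √n to grow by 3 → need 3² = 9 times as many samples.

Current: n = 99, width = 8.65
New: n = 891, width ≈ 2.84

Width reduced by factor of 8.65/2.84 = 3.05.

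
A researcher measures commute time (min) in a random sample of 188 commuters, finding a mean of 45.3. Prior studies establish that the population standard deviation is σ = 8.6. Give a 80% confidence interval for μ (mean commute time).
(44.50, 46.10)

z-interval (σ known):
z* = 1.282 for 80% confidence

Margin of error = z* · σ/√n = 1.282 · 8.6/√188 = 0.80

CI: (45.3 - 0.80, 45.3 + 0.80) = (44.50, 46.10)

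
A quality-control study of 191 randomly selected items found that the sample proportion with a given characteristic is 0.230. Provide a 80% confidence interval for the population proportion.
(0.191, 0.269)

Proportion CI:
SE = √(p̂(1-p̂)/n) = √(0.230 · 0.770 / 191) = 0.03045

z* = 1.282
Margin = z* · SE = 1.282 · 0.03045 = 0.0390

CI: 0.230 ± 0.0390 = (0.191, 0.269)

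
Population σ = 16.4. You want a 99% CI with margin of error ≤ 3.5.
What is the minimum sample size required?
n ≥ 146

For margin E ≤ 3.5:
n ≥ (z* · σ / E)²
n ≥ (2.576 · 16.4 / 3.5)²
n ≥ 145.69

Minimum n = 146 (rounding up)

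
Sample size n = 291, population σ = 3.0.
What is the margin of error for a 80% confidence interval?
Margin of error = 0.23

Margin of error = z* · σ/√n
= 1.282 · 3.0/√291
= 1.282 · 3.0/17.0587
= 0.23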